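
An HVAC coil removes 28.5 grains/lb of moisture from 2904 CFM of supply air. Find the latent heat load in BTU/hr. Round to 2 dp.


Q = 0.68 * 2904 * 28.5 = 56279.52 BTU/hr

56279.52 BTU/hr


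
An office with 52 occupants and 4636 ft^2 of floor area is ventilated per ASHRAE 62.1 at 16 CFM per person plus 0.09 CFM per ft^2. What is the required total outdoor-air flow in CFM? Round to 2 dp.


Total = 52*16 + 4636*0.09 = 1249.24 CFM

1249.24 CFM


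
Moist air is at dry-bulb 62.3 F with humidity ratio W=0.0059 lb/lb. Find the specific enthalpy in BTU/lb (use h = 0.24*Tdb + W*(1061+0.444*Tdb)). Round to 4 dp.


h = 0.24*62.3 + 0.0059*(1061+0.444*62.3) = 21.3751 BTU/lb

21.3751 BTU/lb


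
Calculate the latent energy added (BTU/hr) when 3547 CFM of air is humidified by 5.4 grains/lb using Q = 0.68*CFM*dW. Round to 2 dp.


Q = 0.68 * 3547 * 5.4 = 13024.58 BTU/hr

13024.58 BTU/hr


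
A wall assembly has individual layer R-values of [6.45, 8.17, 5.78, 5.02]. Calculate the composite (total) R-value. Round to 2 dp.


R_total = 6.45 + 8.17 + 5.78 + 5.02 = 25.42

25.42


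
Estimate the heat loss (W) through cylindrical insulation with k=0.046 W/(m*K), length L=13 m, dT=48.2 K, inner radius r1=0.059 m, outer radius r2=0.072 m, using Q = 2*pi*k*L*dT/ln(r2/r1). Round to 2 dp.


Q = 2*pi*0.046*13*48.2/ln(0.072/0.059) = 909.48 W

909.48 W


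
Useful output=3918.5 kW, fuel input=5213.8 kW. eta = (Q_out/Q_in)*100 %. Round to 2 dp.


eta = (3918.5/5213.8)*100 = 75.16 %

75.16 %


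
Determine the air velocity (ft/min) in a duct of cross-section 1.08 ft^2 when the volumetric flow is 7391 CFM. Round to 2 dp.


V = 7391 / 1.08 = 6843.52 ft/min

6843.52 ft/min


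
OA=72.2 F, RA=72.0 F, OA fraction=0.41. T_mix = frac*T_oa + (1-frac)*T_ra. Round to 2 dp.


T_mix = 0.41*72.2 + 0.59*72.0 = 72.08 F

72.08 F


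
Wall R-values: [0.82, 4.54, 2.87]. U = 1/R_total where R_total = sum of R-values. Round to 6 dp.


R_total = 0.82 + 4.54 + 2.87 = 8.23
U = 1/8.23 = 0.121507

0.121507


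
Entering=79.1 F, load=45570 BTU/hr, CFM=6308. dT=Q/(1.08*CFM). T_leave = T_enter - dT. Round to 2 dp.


dT = 45570/(1.08*6308) = 6.6890
T_leave = 79.1 - 6.6890 = 72.41 F

72.41 F


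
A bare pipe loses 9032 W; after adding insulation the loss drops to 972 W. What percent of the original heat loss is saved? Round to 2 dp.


Savings = ((9032-972)/9032)*100 = 89.24 %

89.24 %


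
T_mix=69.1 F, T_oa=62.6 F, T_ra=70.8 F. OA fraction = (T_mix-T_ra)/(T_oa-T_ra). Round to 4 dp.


frac = (69.1 - 70.8) / (62.6 - 70.8) = 0.2073

0.2073


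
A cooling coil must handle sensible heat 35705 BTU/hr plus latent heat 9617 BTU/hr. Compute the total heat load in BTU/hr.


Qt = 35705 + 9617 = 45322 BTU/hr

45322 BTU/hr


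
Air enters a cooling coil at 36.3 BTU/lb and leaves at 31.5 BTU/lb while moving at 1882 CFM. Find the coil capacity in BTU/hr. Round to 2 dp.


Q = 4.5 * 1882 * (36.3 - 31.5) = 40651.20 BTU/hr

40651.20 BTU/hr


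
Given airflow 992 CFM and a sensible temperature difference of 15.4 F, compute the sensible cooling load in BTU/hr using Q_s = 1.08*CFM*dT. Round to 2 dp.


Q = 1.08 * 992 * 15.4 = 16498.94 BTU/hr

16498.94 BTU/hr


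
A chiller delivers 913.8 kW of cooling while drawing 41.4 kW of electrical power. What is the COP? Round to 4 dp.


COP = 913.8 / 41.4 = 22.0725

22.0725


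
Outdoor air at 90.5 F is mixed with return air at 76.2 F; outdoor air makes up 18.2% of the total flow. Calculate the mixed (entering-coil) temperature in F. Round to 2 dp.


T_mix = 76.2 + (18.2/100)*(90.5-76.2) = 78.80 F

78.80 F


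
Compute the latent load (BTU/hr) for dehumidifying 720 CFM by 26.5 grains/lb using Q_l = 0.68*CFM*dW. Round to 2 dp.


Q = 0.68 * 720 * 26.5 = 12974.40 BTU/hr

12974.40 BTU/hr


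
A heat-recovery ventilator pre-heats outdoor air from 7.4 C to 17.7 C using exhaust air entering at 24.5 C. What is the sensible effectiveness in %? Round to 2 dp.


eff = (17.7-7.4)/(24.5-7.4)*100 = 60.23 %

60.23 %


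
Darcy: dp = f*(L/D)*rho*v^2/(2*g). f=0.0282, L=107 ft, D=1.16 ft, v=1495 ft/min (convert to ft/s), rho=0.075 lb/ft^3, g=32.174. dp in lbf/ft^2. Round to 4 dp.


v_fps = 1495/60 = 24.9167 ft/s
dp = 0.0282*(107/1.16)*0.075*24.9167^2/(2*32.174) = 1.8823 lbf/ft^2

1.8823 lbf/ft^2


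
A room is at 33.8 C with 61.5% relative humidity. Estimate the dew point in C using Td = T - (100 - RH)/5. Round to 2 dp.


Td = 33.8 - (100-61.5)/5 = 26.10 C

26.10 C


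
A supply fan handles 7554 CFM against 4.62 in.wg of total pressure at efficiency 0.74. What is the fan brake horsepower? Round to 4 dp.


BHP = 7554 * 4.62 / (6356 * 0.74) = 7.4200 hp

7.4200 hp


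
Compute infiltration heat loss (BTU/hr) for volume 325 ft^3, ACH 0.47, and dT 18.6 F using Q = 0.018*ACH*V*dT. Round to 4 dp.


Q = 0.018 * 0.47 * 325 * 18.6 = 51.1407 BTU/hr

51.1407 BTU/hr


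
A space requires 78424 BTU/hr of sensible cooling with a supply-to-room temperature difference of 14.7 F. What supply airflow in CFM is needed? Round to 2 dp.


CFM = 78424 / (1.08 * 14.7) = 4939.78

4939.78 CFM


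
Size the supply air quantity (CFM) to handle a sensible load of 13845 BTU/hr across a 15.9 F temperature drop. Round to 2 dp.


CFM = 13845 / (1.08 * 15.9) = 806.25

806.25 CFM


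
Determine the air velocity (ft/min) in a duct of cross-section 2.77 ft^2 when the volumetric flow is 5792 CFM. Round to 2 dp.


V = 5792 / 2.77 = 2090.97 ft/min

2090.97 ft/min


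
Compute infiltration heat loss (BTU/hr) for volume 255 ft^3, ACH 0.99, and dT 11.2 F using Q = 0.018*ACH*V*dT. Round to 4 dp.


Q = 0.018 * 0.99 * 255 * 11.2 = 50.8939 BTU/hr

50.8939 BTU/hr


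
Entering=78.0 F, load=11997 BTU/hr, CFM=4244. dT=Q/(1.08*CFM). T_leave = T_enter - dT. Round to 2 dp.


dT = 11997/(1.08*4244) = 2.6174
T_leave = 78.0 - 2.6174 = 75.38 F

75.38 F


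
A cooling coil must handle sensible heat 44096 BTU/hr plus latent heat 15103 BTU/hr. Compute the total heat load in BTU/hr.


Qt = 44096 + 15103 = 59199 BTU/hr

59199 BTU/hr


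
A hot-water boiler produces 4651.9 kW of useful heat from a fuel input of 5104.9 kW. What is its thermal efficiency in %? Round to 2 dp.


eta = (4651.9/5104.9)*100 = 91.13 %

91.13 %


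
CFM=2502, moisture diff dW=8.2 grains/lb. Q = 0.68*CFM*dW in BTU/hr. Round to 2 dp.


Q = 0.68 * 2502 * 8.2 = 13951.15 BTU/hr

13951.15 BTU/hr


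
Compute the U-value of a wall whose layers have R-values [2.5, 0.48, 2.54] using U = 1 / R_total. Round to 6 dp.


R_total = 2.5 + 0.48 + 2.54 = 5.52
U = 1/5.52 = 0.181159

0.181159


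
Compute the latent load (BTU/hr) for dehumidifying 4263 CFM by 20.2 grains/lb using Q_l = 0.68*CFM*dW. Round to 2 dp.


Q = 0.68 * 4263 * 20.2 = 58556.57 BTU/hr

58556.57 BTU/hr


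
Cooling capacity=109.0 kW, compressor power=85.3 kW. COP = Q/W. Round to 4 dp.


COP = 109.0 / 85.3 = 1.2778

1.2778


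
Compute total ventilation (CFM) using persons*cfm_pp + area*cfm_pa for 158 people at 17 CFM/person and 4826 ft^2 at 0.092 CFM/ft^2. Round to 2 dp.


Total = 158*17 + 4826*0.092 = 3129.99 CFM

3129.99 CFM


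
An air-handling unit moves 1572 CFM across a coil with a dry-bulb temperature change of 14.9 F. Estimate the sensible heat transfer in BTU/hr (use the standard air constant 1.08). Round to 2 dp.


Q = 1.08 * 1572 * 14.9 = 25296.62 BTU/hr

25296.62 BTU/hr


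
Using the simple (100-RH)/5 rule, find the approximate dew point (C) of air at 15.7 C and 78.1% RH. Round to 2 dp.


Td = 15.7 - (100-78.1)/5 = 11.32 C

11.32 C


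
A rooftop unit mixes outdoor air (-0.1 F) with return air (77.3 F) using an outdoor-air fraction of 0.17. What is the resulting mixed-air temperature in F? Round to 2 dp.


T_mix = 0.17*(-0.1) + 0.83*77.3 = 64.14 F

64.14 F


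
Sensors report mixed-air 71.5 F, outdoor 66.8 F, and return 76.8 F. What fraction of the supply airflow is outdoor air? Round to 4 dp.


frac = (71.5 - 76.8) / (66.8 - 76.8) = 0.5300

0.5300


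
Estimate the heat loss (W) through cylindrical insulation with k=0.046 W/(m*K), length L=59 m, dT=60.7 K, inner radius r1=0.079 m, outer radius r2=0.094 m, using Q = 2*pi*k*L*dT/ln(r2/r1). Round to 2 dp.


Q = 2*pi*0.046*59*60.7/ln(0.094/0.079) = 5954.03 W

5954.03 W


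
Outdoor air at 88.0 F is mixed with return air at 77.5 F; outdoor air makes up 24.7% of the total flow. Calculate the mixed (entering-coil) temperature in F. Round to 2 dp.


T_mix = 77.5 + (24.7/100)*(88.0-77.5) = 80.09 F

80.09 F


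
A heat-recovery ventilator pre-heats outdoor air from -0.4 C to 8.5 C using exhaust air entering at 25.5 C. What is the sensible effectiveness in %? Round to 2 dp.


eff = (8.5-(-0.4))/(25.5-(-0.4))*100 = 34.36 %

34.36 %


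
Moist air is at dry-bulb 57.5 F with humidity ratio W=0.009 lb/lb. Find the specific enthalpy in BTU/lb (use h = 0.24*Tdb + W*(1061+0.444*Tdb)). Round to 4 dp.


h = 0.24*57.5 + 0.009*(1061+0.444*57.5) = 23.5788 BTU/lb

23.5788 BTU/lb


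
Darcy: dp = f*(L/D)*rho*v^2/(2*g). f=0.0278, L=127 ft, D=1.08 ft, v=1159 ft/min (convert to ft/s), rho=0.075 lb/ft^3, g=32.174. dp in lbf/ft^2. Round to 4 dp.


v_fps = 1159/60 = 19.3167 ft/s
dp = 0.0278*(127/1.08)*0.075*19.3167^2/(2*32.174) = 1.4217 lbf/ft^2

1.4217 lbf/ft^2


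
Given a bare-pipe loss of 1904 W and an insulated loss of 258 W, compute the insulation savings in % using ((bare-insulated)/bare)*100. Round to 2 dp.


Savings = ((1904-258)/1904)*100 = 86.45 %

86.45 %


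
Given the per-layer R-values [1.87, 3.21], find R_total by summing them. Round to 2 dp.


R_total = 1.87 + 3.21 = 5.08

5.08


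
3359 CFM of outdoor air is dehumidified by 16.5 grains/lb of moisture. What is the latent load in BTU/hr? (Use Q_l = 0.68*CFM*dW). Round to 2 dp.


Q = 0.68 * 3359 * 16.5 = 37687.98 BTU/hr

37687.98 BTU/hr


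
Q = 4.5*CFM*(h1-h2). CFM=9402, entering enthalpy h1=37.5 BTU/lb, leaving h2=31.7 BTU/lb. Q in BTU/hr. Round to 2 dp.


Q = 4.5 * 9402 * (37.5 - 31.7) = 245392.20 BTU/hr

245392.20 BTU/hr


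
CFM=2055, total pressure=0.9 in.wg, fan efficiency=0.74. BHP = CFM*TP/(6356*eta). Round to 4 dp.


BHP = 2055 * 0.9 / (6356 * 0.74) = 0.3932 hp

0.3932 hp


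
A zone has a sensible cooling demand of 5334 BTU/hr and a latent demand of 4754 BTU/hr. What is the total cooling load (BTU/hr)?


Qt = 5334 + 4754 = 10088 BTU/hr

10088 BTU/hr


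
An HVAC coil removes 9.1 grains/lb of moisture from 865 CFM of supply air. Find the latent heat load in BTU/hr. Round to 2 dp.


Q = 0.68 * 865 * 9.1 = 5352.62 BTU/hr

5352.62 BTU/hr


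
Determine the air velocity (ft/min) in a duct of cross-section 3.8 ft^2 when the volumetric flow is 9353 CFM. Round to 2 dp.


V = 9353 / 3.8 = 2461.32 ft/min

2461.32 ft/min


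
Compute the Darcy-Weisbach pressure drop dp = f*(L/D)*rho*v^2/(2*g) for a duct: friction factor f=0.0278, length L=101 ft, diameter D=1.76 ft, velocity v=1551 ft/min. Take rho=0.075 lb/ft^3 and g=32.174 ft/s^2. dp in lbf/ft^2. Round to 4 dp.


v_fps = 1551/60 = 25.85 ft/s
dp = 0.0278*(101/1.76)*0.075*25.85^2/(2*32.174) = 1.2425 lbf/ft^2

1.2425 lbf/ft^2


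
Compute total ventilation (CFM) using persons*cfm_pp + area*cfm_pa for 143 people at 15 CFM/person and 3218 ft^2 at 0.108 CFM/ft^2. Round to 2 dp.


Total = 143*15 + 3218*0.108 = 2492.54 CFM

2492.54 CFM


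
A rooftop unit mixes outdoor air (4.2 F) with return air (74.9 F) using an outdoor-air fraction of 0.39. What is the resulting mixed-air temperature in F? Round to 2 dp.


T_mix = 0.39*4.2 + 0.61*74.9 = 47.33 F

47.33 F


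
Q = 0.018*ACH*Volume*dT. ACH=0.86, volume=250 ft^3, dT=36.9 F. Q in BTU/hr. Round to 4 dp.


Q = 0.018 * 0.86 * 250 * 36.9 = 142.8030 BTU/hr

142.8030 BTU/hr


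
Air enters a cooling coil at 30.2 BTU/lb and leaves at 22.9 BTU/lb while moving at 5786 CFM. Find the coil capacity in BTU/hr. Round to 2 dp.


Q = 4.5 * 5786 * (30.2 - 22.9) = 190070.10 BTU/hr

190070.10 BTU/hr


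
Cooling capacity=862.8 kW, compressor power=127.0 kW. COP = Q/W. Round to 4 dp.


COP = 862.8 / 127.0 = 6.7937

6.7937


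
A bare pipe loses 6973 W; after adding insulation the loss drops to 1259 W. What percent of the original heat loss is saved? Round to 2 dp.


Savings = ((6973-1259)/6973)*100 = 81.94 %

81.94 %


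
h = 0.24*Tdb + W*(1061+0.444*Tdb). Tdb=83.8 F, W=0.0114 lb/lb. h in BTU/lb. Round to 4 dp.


h = 0.24*83.8 + 0.0114*(1061+0.444*83.8) = 32.6316 BTU/lb

32.6316 BTU/lb


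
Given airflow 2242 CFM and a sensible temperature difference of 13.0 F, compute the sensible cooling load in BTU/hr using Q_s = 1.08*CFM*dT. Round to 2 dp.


Q = 1.08 * 2242 * 13.0 = 31477.68 BTU/hr

31477.68 BTU/hr


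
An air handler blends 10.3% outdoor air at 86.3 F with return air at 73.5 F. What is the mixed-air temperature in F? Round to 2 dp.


T_mix = 73.5 + (10.3/100)*(86.3-73.5) = 74.82 F

74.82 F


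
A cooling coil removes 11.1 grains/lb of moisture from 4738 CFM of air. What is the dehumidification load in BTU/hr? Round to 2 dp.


Q = 0.68 * 4738 * 11.1 = 35762.42 BTU/hr

35762.42 BTU/hr


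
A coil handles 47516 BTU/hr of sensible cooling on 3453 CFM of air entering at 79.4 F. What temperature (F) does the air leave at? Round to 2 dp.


dT = 47516/(1.08*3453) = 12.7415
T_leave = 79.4 - 12.7415 = 66.66 F

66.66 F


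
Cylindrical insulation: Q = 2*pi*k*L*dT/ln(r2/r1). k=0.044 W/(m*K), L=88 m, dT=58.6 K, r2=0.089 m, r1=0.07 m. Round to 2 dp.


Q = 2*pi*0.044*88*58.6/ln(0.089/0.07) = 5936.72 W

5936.72 W


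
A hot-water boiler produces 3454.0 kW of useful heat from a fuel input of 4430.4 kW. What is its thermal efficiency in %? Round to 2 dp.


eta = (3454.0/4430.4)*100 = 77.96 %

77.96 %


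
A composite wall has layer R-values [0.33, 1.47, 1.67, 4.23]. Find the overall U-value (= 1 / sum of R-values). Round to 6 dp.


R_total = 0.33 + 1.47 + 1.67 + 4.23 = 7.70
U = 1/7.70 = 0.129870

0.129870


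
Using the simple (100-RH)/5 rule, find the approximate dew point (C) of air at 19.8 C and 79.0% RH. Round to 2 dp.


Td = 19.8 - (100-79.0)/5 = 15.60 C

15.60 C


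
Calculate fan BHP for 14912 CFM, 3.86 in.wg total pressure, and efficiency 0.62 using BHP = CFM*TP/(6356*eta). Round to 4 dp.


BHP = 14912 * 3.86 / (6356 * 0.62) = 14.6065 hp

14.6065 hp


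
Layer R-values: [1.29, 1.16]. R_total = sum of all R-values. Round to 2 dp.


R_total = 1.29 + 1.16 = 2.45

2.45


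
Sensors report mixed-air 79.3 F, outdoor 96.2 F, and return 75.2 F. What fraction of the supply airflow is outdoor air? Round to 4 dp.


frac = (79.3 - 75.2) / (96.2 - 75.2) = 0.1952

0.1952


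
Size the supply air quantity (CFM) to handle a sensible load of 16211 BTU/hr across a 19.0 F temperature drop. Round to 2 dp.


CFM = 16211 / (1.08 * 19.0) = 790.01

790.01 CFM


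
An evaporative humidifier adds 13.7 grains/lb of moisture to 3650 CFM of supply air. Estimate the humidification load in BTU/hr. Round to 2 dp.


Q = 0.68 * 3650 * 13.7 = 34003.40 BTU/hr

34003.40 BTU/hr


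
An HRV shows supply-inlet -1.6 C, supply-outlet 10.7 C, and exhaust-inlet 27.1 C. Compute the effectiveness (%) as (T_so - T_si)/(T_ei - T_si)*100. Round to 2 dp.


eff = (10.7-(-1.6))/(27.1-(-1.6))*100 = 42.86 %

42.86 %


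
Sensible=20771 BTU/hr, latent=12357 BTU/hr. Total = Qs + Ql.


Qt = 20771 + 12357 = 33128 BTU/hr

33128 BTU/hr


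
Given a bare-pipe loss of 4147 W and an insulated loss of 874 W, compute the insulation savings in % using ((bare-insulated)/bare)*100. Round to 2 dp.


Savings = ((4147-874)/4147)*100 = 78.92 %

78.92 %


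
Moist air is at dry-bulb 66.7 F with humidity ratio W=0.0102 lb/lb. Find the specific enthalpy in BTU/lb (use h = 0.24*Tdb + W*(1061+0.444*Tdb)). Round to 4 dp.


h = 0.24*66.7 + 0.0102*(1061+0.444*66.7) = 27.1323 BTU/lb

27.1323 BTU/lb


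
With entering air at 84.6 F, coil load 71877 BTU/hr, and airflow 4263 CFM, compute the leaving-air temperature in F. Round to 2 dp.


dT = 71877/(1.08*4263) = 15.6117
T_leave = 84.6 - 15.6117 = 68.99 F

68.99 F


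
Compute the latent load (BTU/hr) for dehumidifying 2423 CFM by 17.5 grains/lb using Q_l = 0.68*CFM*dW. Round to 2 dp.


Q = 0.68 * 2423 * 17.5 = 28833.70 BTU/hr

28833.70 BTU/hr


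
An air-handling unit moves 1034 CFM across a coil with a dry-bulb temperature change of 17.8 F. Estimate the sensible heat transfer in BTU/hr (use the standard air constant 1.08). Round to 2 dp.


Q = 1.08 * 1034 * 17.8 = 19877.62 BTU/hr

19877.62 BTU/hr


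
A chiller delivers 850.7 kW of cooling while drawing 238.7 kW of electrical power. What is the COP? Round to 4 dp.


COP = 850.7 / 238.7 = 3.5639

3.5639


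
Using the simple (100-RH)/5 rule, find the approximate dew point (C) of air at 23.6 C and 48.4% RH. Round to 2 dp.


Td = 23.6 - (100-48.4)/5 = 13.28 C

13.28 C


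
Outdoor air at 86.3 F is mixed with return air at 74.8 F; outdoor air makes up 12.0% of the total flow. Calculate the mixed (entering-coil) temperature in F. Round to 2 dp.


T_mix = 74.8 + (12.0/100)*(86.3-74.8) = 76.18 F

76.18 F


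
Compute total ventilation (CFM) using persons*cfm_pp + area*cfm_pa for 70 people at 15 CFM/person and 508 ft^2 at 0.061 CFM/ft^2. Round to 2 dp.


Total = 70*15 + 508*0.061 = 1080.99 CFM

1080.99 CFM


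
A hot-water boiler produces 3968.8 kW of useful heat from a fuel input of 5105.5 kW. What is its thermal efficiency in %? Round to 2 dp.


eta = (3968.8/5105.5)*100 = 77.74 %

77.74 %


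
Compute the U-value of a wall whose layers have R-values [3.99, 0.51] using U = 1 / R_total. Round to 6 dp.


R_total = 3.99 + 0.51 = 4.50
U = 1/4.50 = 0.222222

0.222222


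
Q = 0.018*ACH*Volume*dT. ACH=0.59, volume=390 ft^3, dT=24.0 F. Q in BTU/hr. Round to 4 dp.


Q = 0.018 * 0.59 * 390 * 24.0 = 99.4032 BTU/hr

99.4032 BTU/hr


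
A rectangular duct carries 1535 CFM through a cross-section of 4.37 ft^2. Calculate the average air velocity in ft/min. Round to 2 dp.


V = 1535 / 4.37 = 351.26 ft/min

351.26 ft/min


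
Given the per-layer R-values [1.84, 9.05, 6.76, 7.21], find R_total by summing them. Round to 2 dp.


R_total = 1.84 + 9.05 + 6.76 + 7.21 = 24.86

24.86


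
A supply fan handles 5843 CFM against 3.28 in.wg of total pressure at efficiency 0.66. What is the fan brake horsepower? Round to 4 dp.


BHP = 5843 * 3.28 / (6356 * 0.66) = 4.5686 hp

4.5686 hp


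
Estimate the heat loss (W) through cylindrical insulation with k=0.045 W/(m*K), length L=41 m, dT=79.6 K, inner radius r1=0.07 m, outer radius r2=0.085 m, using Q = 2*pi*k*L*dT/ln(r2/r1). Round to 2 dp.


Q = 2*pi*0.045*41*79.6/ln(0.085/0.07) = 4752.68 W

4752.68 W


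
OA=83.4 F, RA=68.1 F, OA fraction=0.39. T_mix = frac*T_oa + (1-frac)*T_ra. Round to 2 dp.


T_mix = 0.39*83.4 + 0.61*68.1 = 74.07 F

74.07 F


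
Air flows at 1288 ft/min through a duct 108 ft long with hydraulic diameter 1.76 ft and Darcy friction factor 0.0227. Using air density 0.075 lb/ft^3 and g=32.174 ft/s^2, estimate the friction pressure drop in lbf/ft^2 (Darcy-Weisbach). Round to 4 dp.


v_fps = 1288/60 = 21.4667 ft/s
dp = 0.0227*(108/1.76)*0.075*21.4667^2/(2*32.174) = 0.7482 lbf/ft^2

0.7482 lbf/ft^2


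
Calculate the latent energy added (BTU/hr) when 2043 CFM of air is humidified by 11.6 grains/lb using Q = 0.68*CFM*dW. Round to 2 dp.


Q = 0.68 * 2043 * 11.6 = 16115.18 BTU/hr

16115.18 BTU/hr


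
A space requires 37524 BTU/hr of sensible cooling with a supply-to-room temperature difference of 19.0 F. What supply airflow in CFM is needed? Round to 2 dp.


CFM = 37524 / (1.08 * 19.0) = 1828.65

1828.65 CFM


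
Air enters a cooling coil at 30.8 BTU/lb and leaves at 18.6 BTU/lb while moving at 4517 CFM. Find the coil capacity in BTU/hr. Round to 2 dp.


Q = 4.5 * 4517 * (30.8 - 18.6) = 247983.30 BTU/hr

247983.30 BTU/hr


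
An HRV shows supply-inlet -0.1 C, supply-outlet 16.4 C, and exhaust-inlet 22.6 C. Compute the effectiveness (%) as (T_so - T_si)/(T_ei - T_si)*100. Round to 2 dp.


eff = (16.4-(-0.1))/(22.6-(-0.1))*100 = 72.69 %

72.69 %


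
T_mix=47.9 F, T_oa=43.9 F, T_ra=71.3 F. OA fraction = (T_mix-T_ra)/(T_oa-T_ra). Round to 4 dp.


frac = (47.9 - 71.3) / (43.9 - 71.3) = 0.8540

0.8540


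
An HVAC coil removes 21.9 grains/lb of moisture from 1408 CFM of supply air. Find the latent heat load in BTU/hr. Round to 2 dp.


Q = 0.68 * 1408 * 21.9 = 20967.94 BTU/hr

20967.94 BTU/hr


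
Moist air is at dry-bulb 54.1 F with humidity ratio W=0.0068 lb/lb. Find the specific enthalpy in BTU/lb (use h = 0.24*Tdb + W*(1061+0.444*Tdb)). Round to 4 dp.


h = 0.24*54.1 + 0.0068*(1061+0.444*54.1) = 20.3621 BTU/lb

20.3621 BTU/lb


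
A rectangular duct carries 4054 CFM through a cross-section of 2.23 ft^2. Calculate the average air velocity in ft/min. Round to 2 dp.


V = 4054 / 2.23 = 1817.94 ft/min

1817.94 ft/min


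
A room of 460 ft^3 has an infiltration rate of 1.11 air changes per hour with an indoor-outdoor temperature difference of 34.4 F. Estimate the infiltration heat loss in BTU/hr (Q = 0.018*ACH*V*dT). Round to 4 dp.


Q = 0.018 * 1.11 * 460 * 34.4 = 316.1635 BTU/hr

316.1635 BTU/hr


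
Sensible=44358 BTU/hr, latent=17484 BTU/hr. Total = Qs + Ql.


Qt = 44358 + 17484 = 61842 BTU/hr

61842 BTU/hr


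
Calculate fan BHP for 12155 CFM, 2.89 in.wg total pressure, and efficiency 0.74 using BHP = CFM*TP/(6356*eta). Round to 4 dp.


BHP = 12155 * 2.89 / (6356 * 0.74) = 7.4686 hp

7.4686 hp


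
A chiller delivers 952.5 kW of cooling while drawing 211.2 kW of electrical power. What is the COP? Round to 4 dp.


COP = 952.5 / 211.2 = 4.5099

4.5099


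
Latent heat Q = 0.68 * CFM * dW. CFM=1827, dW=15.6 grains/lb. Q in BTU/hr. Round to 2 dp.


Q = 0.68 * 1827 * 15.6 = 19380.82 BTU/hr

19380.82 BTU/hr


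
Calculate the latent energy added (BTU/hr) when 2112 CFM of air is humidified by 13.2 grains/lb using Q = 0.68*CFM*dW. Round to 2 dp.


Q = 0.68 * 2112 * 13.2 = 18957.31 BTU/hr

18957.31 BTU/hr


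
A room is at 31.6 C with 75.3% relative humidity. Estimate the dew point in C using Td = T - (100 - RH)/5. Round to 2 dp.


Td = 31.6 - (100-75.3)/5 = 26.66 C

26.66 C


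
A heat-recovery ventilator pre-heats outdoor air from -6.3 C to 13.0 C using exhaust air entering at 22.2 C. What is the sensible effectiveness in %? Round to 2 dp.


eff = (13.0-(-6.3))/(22.2-(-6.3))*100 = 67.72 %

67.72 %


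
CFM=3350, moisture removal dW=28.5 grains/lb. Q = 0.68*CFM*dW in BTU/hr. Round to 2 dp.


Q = 0.68 * 3350 * 28.5 = 64923.00 BTU/hr

64923.00 BTU/hr


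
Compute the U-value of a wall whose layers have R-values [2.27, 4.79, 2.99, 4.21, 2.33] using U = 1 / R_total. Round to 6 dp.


R_total = 2.27 + 4.79 + 2.99 + 4.21 + 2.33 = 16.59
U = 1/16.59 = 0.060277

0.060277


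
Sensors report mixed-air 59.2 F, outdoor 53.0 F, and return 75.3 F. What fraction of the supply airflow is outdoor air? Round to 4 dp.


frac = (59.2 - 75.3) / (53.0 - 75.3) = 0.7220

0.7220


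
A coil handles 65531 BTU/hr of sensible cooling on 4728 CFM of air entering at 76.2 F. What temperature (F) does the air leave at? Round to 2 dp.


dT = 65531/(1.08*4728) = 12.8335
T_leave = 76.2 - 12.8335 = 63.37 F

63.37 F


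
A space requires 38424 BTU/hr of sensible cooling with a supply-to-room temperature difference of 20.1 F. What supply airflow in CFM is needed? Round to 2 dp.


CFM = 38424 / (1.08 * 20.1) = 1770.04

1770.04 CFM


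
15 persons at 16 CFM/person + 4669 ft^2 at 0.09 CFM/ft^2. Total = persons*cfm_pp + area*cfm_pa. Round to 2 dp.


Total = 15*16 + 4669*0.09 = 660.21 CFM

660.21 CFM


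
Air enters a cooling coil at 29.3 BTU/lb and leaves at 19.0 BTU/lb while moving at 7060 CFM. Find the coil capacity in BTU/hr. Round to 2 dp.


Q = 4.5 * 7060 * (29.3 - 19.0) = 327231.00 BTU/hr

327231.00 BTU/hr


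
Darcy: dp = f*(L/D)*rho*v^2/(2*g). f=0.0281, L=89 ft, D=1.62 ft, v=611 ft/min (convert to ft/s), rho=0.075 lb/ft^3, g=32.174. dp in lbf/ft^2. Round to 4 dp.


v_fps = 611/60 = 10.1833 ft/s
dp = 0.0281*(89/1.62)*0.075*10.1833^2/(2*32.174) = 0.1866 lbf/ft^2

0.1866 lbf/ft^2


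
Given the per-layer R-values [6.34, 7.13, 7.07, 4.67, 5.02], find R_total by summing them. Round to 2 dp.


R_total = 6.34 + 7.13 + 7.07 + 4.67 + 5.02 = 30.23

30.23


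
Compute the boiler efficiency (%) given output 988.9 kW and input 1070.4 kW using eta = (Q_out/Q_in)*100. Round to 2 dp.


eta = (988.9/1070.4)*100 = 92.39 %

92.39 %


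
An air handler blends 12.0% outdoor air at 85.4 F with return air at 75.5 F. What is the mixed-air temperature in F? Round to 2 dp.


T_mix = 75.5 + (12.0/100)*(85.4-75.5) = 76.69 F

76.69 F


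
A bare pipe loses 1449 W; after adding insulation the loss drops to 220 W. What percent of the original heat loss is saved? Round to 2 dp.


Savings = ((1449-220)/1449)*100 = 84.82 %

84.82 %


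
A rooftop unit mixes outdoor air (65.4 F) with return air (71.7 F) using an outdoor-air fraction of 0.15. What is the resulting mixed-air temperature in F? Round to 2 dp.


T_mix = 0.15*65.4 + 0.85*71.7 = 70.76 F

70.76 F


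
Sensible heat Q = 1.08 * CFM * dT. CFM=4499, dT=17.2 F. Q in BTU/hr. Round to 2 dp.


Q = 1.08 * 4499 * 17.2 = 83573.42 BTU/hr

83573.42 BTU/hr


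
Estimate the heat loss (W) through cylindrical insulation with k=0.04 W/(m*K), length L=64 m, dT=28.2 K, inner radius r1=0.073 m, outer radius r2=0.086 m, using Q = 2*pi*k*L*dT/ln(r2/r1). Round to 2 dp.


Q = 2*pi*0.04*64*28.2/ln(0.086/0.073) = 2767.72 W

2767.72 W


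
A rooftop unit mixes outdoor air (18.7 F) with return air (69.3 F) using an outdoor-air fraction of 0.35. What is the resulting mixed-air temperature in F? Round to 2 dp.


T_mix = 0.35*18.7 + 0.65*69.3 = 51.59 F

51.59 F


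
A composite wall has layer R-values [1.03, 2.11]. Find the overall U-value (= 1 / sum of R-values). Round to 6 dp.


R_total = 1.03 + 2.11 = 3.14
U = 1/3.14 = 0.318471

0.318471


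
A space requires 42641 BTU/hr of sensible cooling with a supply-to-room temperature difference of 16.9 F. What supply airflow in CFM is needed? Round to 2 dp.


CFM = 42641 / (1.08 * 16.9) = 2336.24

2336.24 CFM


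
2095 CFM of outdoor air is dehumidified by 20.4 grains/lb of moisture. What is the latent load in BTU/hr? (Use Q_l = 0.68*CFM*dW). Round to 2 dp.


Q = 0.68 * 2095 * 20.4 = 29061.84 BTU/hr

29061.84 BTU/hr


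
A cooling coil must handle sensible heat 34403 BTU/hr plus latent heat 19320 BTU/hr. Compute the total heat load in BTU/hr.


Qt = 34403 + 19320 = 53723 BTU/hr

53723 BTU/hr


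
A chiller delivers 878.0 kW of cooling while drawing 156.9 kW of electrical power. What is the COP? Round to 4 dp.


COP = 878.0 / 156.9 = 5.5959

5.5959


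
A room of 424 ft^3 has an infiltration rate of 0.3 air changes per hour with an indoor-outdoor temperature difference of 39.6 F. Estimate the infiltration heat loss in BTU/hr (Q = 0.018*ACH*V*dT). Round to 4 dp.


Q = 0.018 * 0.3 * 424 * 39.6 = 90.6682 BTU/hr

90.6682 BTU/hr


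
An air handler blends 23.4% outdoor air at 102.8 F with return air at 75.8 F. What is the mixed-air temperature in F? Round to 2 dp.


T_mix = 75.8 + (23.4/100)*(102.8-75.8) = 82.12 F

82.12 F


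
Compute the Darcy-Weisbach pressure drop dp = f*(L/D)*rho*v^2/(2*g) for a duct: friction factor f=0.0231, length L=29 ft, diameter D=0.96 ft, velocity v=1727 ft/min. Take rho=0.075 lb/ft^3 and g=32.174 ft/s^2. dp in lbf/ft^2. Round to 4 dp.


v_fps = 1727/60 = 28.7833 ft/s
dp = 0.0231*(29/0.96)*0.075*28.7833^2/(2*32.174) = 0.6738 lbf/ft^2

0.6738 lbf/ft^2


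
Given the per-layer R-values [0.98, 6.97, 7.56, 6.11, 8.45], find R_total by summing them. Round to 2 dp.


R_total = 0.98 + 6.97 + 7.56 + 6.11 + 8.45 = 30.07

30.07


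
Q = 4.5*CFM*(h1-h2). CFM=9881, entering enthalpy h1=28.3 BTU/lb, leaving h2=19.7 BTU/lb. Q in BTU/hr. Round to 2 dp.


Q = 4.5 * 9881 * (28.3 - 19.7) = 382394.70 BTU/hr

382394.70 BTU/hr


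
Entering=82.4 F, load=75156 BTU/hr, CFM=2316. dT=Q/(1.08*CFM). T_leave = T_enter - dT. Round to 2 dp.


dT = 75156/(1.08*2316) = 30.0470
T_leave = 82.4 - 30.0470 = 52.35 F

52.35 F


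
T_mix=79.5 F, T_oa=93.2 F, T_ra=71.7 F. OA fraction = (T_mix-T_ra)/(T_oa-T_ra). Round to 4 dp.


frac = (79.5 - 71.7) / (93.2 - 71.7) = 0.3628

0.3628


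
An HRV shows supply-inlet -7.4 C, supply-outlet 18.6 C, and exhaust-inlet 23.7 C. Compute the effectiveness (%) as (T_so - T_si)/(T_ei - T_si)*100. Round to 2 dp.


eff = (18.6-(-7.4))/(23.7-(-7.4))*100 = 83.60 %

83.60 %


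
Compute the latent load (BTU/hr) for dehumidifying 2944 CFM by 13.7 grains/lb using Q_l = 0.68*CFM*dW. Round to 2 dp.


Q = 0.68 * 2944 * 13.7 = 27426.30 BTU/hr

27426.30 BTU/hr


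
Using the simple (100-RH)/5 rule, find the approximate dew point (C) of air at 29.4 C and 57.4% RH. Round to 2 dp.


Td = 29.4 - (100-57.4)/5 = 20.88 C

20.88 C


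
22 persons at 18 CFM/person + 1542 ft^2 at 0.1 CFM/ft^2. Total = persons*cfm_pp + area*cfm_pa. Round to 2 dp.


Total = 22*18 + 1542*0.1 = 550.20 CFM

550.20 CFM


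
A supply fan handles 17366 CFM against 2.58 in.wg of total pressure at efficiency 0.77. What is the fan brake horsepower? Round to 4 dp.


BHP = 17366 * 2.58 / (6356 * 0.77) = 9.1547 hp

9.1547 hp


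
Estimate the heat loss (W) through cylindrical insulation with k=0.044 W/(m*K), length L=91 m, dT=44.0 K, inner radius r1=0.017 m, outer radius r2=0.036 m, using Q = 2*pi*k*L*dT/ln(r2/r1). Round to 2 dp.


Q = 2*pi*0.044*91*44.0/ln(0.036/0.017) = 1475.33 W

1475.33 W


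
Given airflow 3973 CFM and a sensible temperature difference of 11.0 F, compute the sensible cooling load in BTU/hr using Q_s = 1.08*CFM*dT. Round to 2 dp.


Q = 1.08 * 3973 * 11.0 = 47199.24 BTU/hr

47199.24 BTU/hr


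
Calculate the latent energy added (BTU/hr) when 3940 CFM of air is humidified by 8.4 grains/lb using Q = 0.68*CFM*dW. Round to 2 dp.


Q = 0.68 * 3940 * 8.4 = 22505.28 BTU/hr

22505.28 BTU/hr


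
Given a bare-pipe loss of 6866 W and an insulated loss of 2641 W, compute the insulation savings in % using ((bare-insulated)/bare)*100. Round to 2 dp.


Savings = ((6866-2641)/6866)*100 = 61.54 %

61.54 %


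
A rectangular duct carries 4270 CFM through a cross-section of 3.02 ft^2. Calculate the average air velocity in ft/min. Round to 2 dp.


V = 4270 / 3.02 = 1413.91 ft/min

1413.91 ft/min


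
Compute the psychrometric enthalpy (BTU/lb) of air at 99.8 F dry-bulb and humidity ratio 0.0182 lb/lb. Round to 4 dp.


h = 0.24*99.8 + 0.0182*(1061+0.444*99.8) = 44.0687 BTU/lb

44.0687 BTU/lb


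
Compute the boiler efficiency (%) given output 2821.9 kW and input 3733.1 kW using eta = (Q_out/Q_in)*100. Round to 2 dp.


eta = (2821.9/3733.1)*100 = 75.59 %

75.59 %


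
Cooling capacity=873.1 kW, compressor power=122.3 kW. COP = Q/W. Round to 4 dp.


COP = 873.1 / 122.3 = 7.1390

7.1390


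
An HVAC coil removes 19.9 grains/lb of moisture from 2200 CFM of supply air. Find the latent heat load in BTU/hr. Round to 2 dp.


Q = 0.68 * 2200 * 19.9 = 29770.40 BTU/hr

29770.40 BTU/hr


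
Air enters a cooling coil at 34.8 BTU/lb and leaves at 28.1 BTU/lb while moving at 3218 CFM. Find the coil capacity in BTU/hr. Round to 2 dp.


Q = 4.5 * 3218 * (34.8 - 28.1) = 97022.70 BTU/hr

97022.70 BTU/hr


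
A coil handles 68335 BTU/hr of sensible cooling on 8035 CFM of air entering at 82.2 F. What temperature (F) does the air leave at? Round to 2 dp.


dT = 68335/(1.08*8035) = 7.8747
T_leave = 82.2 - 7.8747 = 74.33 F

74.33 F


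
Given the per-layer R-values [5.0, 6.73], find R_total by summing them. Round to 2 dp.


R_total = 5.0 + 6.73 = 11.73

11.73


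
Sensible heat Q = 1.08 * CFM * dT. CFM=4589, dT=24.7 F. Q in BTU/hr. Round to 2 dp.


Q = 1.08 * 4589 * 24.7 = 122416.16 BTU/hr

122416.16 BTU/hr


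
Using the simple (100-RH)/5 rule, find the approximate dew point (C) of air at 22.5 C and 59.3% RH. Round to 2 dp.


Td = 22.5 - (100-59.3)/5 = 14.36 C

14.36 C


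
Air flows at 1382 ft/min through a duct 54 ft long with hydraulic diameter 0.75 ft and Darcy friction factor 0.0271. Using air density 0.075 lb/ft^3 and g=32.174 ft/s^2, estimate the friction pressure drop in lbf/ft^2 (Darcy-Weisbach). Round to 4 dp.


v_fps = 1382/60 = 23.0333 ft/s
dp = 0.0271*(54/0.75)*0.075*23.0333^2/(2*32.174) = 1.2065 lbf/ft^2

1.2065 lbf/ft^2


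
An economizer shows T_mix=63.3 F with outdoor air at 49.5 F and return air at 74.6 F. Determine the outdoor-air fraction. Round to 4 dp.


frac = (63.3 - 74.6) / (49.5 - 74.6) = 0.4502

0.4502


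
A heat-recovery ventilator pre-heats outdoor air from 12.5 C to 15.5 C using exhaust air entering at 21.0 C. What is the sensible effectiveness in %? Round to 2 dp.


eff = (15.5-12.5)/(21.0-12.5)*100 = 35.29 %

35.29 %


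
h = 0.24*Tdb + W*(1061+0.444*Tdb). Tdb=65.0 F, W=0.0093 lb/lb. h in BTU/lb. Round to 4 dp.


h = 0.24*65.0 + 0.0093*(1061+0.444*65.0) = 25.7357 BTU/lb

25.7357 BTU/lb


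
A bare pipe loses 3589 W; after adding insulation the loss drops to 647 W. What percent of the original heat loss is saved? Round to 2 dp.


Savings = ((3589-647)/3589)*100 = 81.97 %

81.97 %


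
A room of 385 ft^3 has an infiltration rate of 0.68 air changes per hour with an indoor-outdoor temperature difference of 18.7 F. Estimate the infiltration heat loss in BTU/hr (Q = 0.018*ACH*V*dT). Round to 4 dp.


Q = 0.018 * 0.68 * 385 * 18.7 = 88.1219 BTU/hr

88.1219 BTU/hr


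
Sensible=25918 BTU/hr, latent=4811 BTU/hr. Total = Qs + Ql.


Qt = 25918 + 4811 = 30729 BTU/hr

30729 BTU/hr


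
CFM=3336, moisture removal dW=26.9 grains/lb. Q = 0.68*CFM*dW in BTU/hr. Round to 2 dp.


Q = 0.68 * 3336 * 26.9 = 61022.11 BTU/hr

61022.11 BTU/hr


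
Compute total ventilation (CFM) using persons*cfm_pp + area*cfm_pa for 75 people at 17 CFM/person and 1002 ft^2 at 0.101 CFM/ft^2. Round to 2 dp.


Total = 75*17 + 1002*0.101 = 1376.20 CFM

1376.20 CFM


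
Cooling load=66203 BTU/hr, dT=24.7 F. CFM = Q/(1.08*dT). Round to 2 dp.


CFM = 66203 / (1.08 * 24.7) = 2481.74

2481.74 CFM


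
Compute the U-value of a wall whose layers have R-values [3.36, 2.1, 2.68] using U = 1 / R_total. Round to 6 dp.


R_total = 3.36 + 2.1 + 2.68 = 8.14
U = 1/8.14 = 0.122850

0.122850


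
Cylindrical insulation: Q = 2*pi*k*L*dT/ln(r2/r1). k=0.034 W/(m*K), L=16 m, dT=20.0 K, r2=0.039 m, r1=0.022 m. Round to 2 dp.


Q = 2*pi*0.034*16*20.0/ln(0.039/0.022) = 119.40 W

119.40 W


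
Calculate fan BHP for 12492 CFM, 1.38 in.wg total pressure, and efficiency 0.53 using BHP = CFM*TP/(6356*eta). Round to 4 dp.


BHP = 12492 * 1.38 / (6356 * 0.53) = 5.1174 hp

5.1174 hp


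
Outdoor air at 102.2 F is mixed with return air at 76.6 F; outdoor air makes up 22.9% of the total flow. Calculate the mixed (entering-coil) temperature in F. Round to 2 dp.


T_mix = 76.6 + (22.9/100)*(102.2-76.6) = 82.46 F

82.46 F


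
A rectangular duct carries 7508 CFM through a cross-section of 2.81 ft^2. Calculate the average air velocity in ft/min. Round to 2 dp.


V = 7508 / 2.81 = 2671.89 ft/min

2671.89 ft/min


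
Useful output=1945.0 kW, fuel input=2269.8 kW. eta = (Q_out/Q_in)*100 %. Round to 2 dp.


eta = (1945.0/2269.8)*100 = 85.69 %

85.69 %


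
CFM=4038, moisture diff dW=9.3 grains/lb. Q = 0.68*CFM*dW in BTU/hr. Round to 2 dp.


Q = 0.68 * 4038 * 9.3 = 25536.31 BTU/hr

25536.31 BTU/hr


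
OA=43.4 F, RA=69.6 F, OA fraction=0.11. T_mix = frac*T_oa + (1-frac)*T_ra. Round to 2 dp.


T_mix = 0.11*43.4 + 0.89*69.6 = 66.72 F

66.72 F


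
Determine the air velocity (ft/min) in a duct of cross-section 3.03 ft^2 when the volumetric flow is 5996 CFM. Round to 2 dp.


V = 5996 / 3.03 = 1978.88 ft/min

1978.88 ft/min


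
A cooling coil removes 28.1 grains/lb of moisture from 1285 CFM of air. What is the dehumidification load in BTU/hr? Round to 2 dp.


Q = 0.68 * 1285 * 28.1 = 24553.78 BTU/hr

24553.78 BTU/hr


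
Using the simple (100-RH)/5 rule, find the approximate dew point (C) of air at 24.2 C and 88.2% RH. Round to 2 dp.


Td = 24.2 - (100-88.2)/5 = 21.84 C

21.84 C


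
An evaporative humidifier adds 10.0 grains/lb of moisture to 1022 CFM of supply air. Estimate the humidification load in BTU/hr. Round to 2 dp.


Q = 0.68 * 1022 * 10.0 = 6949.60 BTU/hr

6949.60 BTU/hr


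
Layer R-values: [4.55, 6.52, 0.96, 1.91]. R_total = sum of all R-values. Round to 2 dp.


R_total = 4.55 + 6.52 + 0.96 + 1.91 = 13.94

13.94


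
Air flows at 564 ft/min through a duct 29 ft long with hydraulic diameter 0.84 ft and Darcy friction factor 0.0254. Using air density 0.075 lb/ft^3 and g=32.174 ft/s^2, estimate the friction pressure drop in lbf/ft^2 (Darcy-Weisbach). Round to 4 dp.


v_fps = 564/60 = 9.4 ft/s
dp = 0.0254*(29/0.84)*0.075*9.4^2/(2*32.174) = 0.0903 lbf/ft^2

0.0903 lbf/ft^2


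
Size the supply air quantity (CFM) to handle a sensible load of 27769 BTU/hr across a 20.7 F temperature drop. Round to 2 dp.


CFM = 27769 / (1.08 * 20.7) = 1242.13

1242.13 CFM


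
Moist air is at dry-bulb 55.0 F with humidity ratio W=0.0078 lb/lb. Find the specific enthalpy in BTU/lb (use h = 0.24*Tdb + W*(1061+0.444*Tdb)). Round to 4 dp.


h = 0.24*55.0 + 0.0078*(1061+0.444*55.0) = 21.6663 BTU/lb

21.6663 BTU/lb


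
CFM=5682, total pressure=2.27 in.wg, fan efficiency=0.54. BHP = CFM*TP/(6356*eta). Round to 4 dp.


BHP = 5682 * 2.27 / (6356 * 0.54) = 3.7579 hp

3.7579 hp


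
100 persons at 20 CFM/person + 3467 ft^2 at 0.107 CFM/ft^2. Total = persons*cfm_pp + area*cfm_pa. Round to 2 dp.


Total = 100*20 + 3467*0.107 = 2370.97 CFM

2370.97 CFM


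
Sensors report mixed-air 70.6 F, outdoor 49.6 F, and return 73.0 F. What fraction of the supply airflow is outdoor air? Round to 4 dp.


frac = (70.6 - 73.0) / (49.6 - 73.0) = 0.1026

0.1026


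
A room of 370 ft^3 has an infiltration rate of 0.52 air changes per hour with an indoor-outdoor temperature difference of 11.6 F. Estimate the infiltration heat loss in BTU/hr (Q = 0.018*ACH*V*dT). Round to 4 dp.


Q = 0.018 * 0.52 * 370 * 11.6 = 40.1731 BTU/hr

40.1731 BTU/hr


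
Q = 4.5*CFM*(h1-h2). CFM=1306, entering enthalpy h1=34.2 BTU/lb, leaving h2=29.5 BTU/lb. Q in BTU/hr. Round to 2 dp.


Q = 4.5 * 1306 * (34.2 - 29.5) = 27621.90 BTU/hr

27621.90 BTU/hr


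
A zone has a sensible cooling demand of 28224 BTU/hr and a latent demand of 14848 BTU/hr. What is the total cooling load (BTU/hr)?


Qt = 28224 + 14848 = 43072 BTU/hr

43072 BTU/hr


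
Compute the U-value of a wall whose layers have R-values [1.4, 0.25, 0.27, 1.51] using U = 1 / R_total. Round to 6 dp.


R_total = 1.4 + 0.25 + 0.27 + 1.51 = 3.43
U = 1/3.43 = 0.291545

0.291545


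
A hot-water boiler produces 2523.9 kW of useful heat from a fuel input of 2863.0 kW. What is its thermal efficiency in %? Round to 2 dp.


eta = (2523.9/2863.0)*100 = 88.16 %

88.16 %


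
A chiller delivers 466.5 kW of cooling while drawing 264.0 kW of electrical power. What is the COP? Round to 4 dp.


COP = 466.5 / 264.0 = 1.7670

1.7670


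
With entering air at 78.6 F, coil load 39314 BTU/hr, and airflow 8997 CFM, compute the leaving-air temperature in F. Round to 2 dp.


dT = 39314/(1.08*8997) = 4.0460
T_leave = 78.6 - 4.0460 = 74.55 F

74.55 F
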